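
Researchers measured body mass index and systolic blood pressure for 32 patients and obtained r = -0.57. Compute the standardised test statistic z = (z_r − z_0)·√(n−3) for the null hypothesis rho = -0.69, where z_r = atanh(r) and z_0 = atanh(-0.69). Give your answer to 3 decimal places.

1.079

Fisher z: atanh(-0.57) = -0.647523, atanh(-0.69) = -0.847956
z = (z_r − z_0)·√(n−3) = (-0.647523 − (-0.847956))·√29 = 0.200433 · 5.385165 = 1.079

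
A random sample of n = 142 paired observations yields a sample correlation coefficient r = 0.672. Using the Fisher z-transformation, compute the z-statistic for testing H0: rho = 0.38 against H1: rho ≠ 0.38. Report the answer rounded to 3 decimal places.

Fisher z: atanh(0.672) = 0.814381, atanh(0.38) = 0.400060
z = (z_r − z_0)·√(n−3) = (0.814381 − 0.400060)·√139 = 0.414321 · 11.789826 = 4.885

4.885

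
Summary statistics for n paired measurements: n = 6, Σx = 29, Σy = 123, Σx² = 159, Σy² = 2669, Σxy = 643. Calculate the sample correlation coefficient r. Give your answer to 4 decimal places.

0.9202

S_xy = nΣxy − ΣxΣy = 6·643 − 29·123 = 3858 − 3567 = 291
S_xx = nΣx² − (Σx)² = 6·159 − 29² = 954 − 841 = 113
S_yy = nΣy² − (Σy)² = 6·2669 − 123² = 16014 − 15129 = 885
r = S_xy / √(S_xx·S_yy) = 291 / √(113·885) = 291 / √100005 = 291 / 316.2357 = 0.9202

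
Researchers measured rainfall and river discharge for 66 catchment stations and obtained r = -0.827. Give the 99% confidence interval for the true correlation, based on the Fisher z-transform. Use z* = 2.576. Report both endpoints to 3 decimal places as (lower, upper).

z_r = atanh(-0.827) = -1.178569;  SE = 1/√(n−3) = 1/√63 = 0.125988
z-limits: -1.178569 ± 2.576·0.125988 = -1.178569 ± 0.324545 = [-1.503114, -0.854024]
ρ-limits: (tanh -1.503114, tanh -0.854024) = (-0.906, -0.693)

(-0.906, -0.693)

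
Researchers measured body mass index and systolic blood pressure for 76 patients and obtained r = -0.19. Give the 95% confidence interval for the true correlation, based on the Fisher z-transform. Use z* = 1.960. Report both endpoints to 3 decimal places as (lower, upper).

(-0.398, 0.037)

z_r = atanh(-0.19) = -0.192337;  SE = 1/√(n−3) = 1/√73 = 0.117041
z-limits: -0.192337 ± 1.960·0.117041 = -0.192337 ± 0.229400 = [-0.421737, 0.037063]
ρ-limits: (tanh -0.421737, tanh 0.037063) = (-0.398, 0.037)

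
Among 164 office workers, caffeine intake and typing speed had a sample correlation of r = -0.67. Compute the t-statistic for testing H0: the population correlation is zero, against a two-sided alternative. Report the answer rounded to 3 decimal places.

1 − r² = 1 − 0.4489 = 0.5511;  √(1−r²) = 0.742361
√(n−2) = √162 = 12.727922
t = r·√(n−2)/√(1−r²) = -0.67 · 12.727922 / 0.742361 = -11.487

-11.487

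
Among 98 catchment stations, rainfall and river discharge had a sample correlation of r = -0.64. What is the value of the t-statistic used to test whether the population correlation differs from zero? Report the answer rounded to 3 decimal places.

-8.161

t = r·√(n−2) / √(1−r²) with r = -0.64, n = 98
  = -0.64·√96 / √(1 − 0.4096)
  = -0.64·9.797959 / 0.768375
  = -6.270694 / 0.768375 = -8.161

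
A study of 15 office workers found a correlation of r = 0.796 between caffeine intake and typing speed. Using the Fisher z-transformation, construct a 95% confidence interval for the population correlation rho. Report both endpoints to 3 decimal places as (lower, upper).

(0.479, 0.929)

z_r = atanh(0.796) = 1.087599;  SE = 1/√(n−3) = 1/√12 = 0.288675
z-limits: 1.087599 ± 1.960·0.288675 = 1.087599 ± 0.565803 = [0.521796, 1.653402]
ρ-limits: (tanh 0.521796, tanh 1.653402) = (0.479, 0.929)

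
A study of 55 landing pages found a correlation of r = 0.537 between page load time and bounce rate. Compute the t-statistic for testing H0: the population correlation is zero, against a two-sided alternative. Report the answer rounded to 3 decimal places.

4.634

t = r·√(n−2) / √(1−r²) with r = 0.537, n = 55
  = 0.537·√53 / √(1 − 0.288369)
  = 0.537·7.280110 / 0.843582
  = 3.909419 / 0.843582 = 4.634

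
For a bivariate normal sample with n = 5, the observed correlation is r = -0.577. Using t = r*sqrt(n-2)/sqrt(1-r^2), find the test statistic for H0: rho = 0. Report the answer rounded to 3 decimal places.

t = r·√(n−2) / √(1−r²) with r = -0.577, n = 5
  = -0.577·√3 / √(1 − 0.332929)
  = -0.577·1.732051 / 0.816744
  = -0.999393 / 0.816744 = -1.224

-1.224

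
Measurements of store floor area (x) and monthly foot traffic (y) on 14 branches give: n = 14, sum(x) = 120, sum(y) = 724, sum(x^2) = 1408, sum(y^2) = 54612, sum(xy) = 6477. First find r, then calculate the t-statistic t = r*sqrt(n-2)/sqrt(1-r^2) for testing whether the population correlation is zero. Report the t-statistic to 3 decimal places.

S_xy = nΣxy − ΣxΣy = 14·6477 − 120·724 = 90678 − 86880 = 3798
S_xx = nΣx² − (Σx)² = 14·1408 − 120² = 19712 − 14400 = 5312
S_yy = nΣy² − (Σy)² = 14·54612 − 724² = 764568 − 524176 = 240392
r = S_xy / √(S_xx·S_yy) = 3798 / √(5312·240392) = 3798 / √1276962304 = 3798 / 35734.6093 = 0.1063
t = r·√(n−2)/√(1−r²) = 0.1063·√12 / √(1−0.011300) = 0.368234 / 0.994334 = 0.370

0.370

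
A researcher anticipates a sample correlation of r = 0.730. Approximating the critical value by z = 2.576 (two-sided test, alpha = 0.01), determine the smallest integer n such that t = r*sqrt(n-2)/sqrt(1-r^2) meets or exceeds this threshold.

8

r√(n−2)/√(1−r²) ≥ 2.576  ⇔  n−2 ≥ (2.576)²·(1−r²)/r²
(1−r²)/r² = (1−0.532900)/0.532900 = 0.8765
n ≥ 2 + 6.635776·0.8765 = 2 + 5.8163 = 7.8163
⌈7.8163⌉ = 8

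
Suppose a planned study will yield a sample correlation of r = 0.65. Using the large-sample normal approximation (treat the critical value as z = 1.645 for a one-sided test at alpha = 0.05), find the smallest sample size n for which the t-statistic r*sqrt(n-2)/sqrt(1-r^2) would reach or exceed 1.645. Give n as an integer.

6

r√(n−2)/√(1−r²) ≥ 1.645  ⇔  n−2 ≥ (1.645)²·(1−r²)/r²
(1−r²)/r² = (1−0.4225)/0.4225 = 1.3669
n ≥ 2 + 2.706025·1.3669 = 2 + 3.6989 = 5.6989
⌈5.6989⌉ = 6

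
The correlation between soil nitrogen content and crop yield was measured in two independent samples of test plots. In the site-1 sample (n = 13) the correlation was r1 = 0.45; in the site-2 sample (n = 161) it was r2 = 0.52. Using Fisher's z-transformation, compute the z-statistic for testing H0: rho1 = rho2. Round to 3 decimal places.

-0.281

Fisher z-transforms: z1 = atanh(0.45) = 0.484700, z2 = atanh(0.52) = 0.576340; difference d = -0.091640
Var(d) = 1/10 + 1/158 = 0.1000000 + 0.0063291 = 0.1063291
z = d/√Var(d) = -0.091640 / √0.1063291 = -0.091640 / 0.326081 = -0.281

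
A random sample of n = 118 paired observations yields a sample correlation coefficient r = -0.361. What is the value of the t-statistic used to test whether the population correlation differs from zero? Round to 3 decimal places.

-4.169

t = r·√(n−2) / √(1−r²) with r = -0.361, n = 118
  = -0.361·√116 / √(1 − 0.130321)
  = -0.361·10.770330 / 0.932566
  = -3.888089 / 0.932566 = -4.169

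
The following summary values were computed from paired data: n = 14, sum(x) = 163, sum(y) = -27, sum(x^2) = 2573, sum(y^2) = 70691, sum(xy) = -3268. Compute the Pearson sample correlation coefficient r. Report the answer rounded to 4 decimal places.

-0.4277

S_xy = nΣxy − ΣxΣy = 14·(-3268) − 163·(-27) = -45752 − (-4401) = -41351
S_xx = nΣx² − (Σx)² = 14·2573 − 163² = 36022 − 26569 = 9453
S_yy = nΣy² − (Σy)² = 14·70691 − (-27)² = 989674 − 729 = 988945
r = S_xy / √(S_xx·S_yy) = -41351 / √(9453·988945) = -41351 / √9348497085 = -41351 / 96687.6263 = -0.4277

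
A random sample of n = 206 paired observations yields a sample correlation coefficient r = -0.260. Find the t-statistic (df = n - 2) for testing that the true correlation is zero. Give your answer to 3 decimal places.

1 − r² = 1 − 0.067600 = 0.932400;  √(1−r²) = 0.965609
√(n−2) = √204 = 14.282857
t = r·√(n−2)/√(1−r²) = -0.260 · 14.282857 / 0.965609 = -3.846

-3.846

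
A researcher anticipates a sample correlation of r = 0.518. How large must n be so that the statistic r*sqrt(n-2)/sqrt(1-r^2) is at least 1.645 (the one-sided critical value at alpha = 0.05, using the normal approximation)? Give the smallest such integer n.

r√(n−2)/√(1−r²) ≥ 1.645  ⇔  n−2 ≥ (1.645)²·(1−r²)/r²
(1−r²)/r² = (1−0.268324)/0.268324 = 2.7268
n ≥ 2 + 2.706025·2.7268 = 2 + 7.3788 = 9.3788
⌈9.3788⌉ = 10

10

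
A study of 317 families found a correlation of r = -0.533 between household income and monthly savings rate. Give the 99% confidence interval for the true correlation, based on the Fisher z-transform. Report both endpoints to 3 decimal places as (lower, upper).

(-0.629, -0.421)

Fisher z: z_r = atanh(r) = ½·ln((1+(-0.533))/(1−(-0.533))) = -0.594326
SE(z) = 1/√(n−3) = 1/√314 = 0.056433
99% ⇒ z* = 2.576; margin = 2.576·0.056433 = 0.145371
CI on z-scale: (-0.739697, -0.448955)
Back-transform: tanh(-0.739697) = -0.628962, tanh(-0.448955) = -0.421040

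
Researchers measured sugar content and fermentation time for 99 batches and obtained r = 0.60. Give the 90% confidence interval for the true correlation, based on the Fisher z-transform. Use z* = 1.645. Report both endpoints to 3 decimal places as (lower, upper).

z_r = atanh(0.60) = 0.693147;  SE = 1/√(n−3) = 1/√96 = 0.102062
z-limits: 0.693147 ± 1.645·0.102062 = 0.693147 ± 0.167892 = [0.525255, 0.861039]
ρ-limits: (tanh 0.525255, tanh 0.861039) = (0.482, 0.697)

(0.482, 0.697)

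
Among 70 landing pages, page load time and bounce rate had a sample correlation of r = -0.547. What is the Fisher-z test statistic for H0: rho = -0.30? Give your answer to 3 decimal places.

Fisher z: atanh(-0.547) = -0.614090, atanh(-0.30) = -0.309520
z = (z_r − z_0)·√(n−3) = (-0.614090 − (-0.309520))·√67 = -0.304570 · 8.185353 = -2.493

-2.493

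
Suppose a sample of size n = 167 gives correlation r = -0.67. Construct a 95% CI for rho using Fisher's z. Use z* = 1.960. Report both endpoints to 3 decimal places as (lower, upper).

(-0.746, -0.577)

z_r = atanh(-0.67) = -0.810743;  SE = 1/√(n−3) = 1/√164 = 0.078087
z-limits: -0.810743 ± 1.960·0.078087 = -0.810743 ± 0.153051 = [-0.963794, -0.657692]
ρ-limits: (tanh -0.963794, tanh -0.657692) = (-0.746, -0.577)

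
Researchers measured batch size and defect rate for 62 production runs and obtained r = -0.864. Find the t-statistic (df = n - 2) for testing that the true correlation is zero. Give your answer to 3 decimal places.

t = r·√(n−2) / √(1−r²) with r = -0.864, n = 62
  = -0.864·√60 / √(1 − 0.746496)
  = -0.864·7.745967 / 0.503492
  = -6.692515 / 0.503492 = -13.292

-13.292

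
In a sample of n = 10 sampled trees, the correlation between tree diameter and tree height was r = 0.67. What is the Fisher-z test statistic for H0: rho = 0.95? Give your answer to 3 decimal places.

-2.701

z_r = atanh(0.67) = 0.810743,  z_0 = atanh(0.95) = 1.831781
SE = 1/√(n−3) = 1/√7 = 0.377964
z = (z_r − z_0)/SE = (0.810743 − 1.831781) / 0.377964 = -1.021038 / 0.377964 = -2.701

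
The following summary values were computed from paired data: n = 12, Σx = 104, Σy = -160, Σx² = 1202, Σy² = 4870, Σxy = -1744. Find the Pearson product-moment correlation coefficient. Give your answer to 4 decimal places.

S_xy = nΣxy − ΣxΣy = 12·(-1744) − 104·(-160) = -20928 − (-16640) = -4288
S_xx = nΣx² − (Σx)² = 12·1202 − 104² = 14424 − 10816 = 3608
S_yy = nΣy² − (Σy)² = 12·4870 − (-160)² = 58440 − 25600 = 32840
r = S_xy / √(S_xx·S_yy) = -4288 / √(3608·32840) = -4288 / √118486720 = -4288 / 10885.1605 = -0.3939

-0.3939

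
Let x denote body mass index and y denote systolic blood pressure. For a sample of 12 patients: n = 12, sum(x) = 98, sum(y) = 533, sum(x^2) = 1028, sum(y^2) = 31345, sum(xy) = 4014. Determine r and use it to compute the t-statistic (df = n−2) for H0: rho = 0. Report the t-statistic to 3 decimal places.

Numerator: nΣxy − (Σx)(Σy) = 12·4014 − (98)(533) = -4066
Denominator: √[(nΣx²−(Σx)²)(nΣy²−(Σy)²)]
  nΣx²−(Σx)² = 12·1028 − 9604 = 2732;  nΣy²−(Σy)² = 12·31345 − 284089 = 92051
  √(2732·92051) = √251483332 = 15858.2260
r = -4066 / 15858.2260 = -0.2564
t = r·√(n−2)/√(1−r²) = -0.2564·√10 / √(1−0.065741) = -0.810808 / 0.966571 = -0.839

-0.839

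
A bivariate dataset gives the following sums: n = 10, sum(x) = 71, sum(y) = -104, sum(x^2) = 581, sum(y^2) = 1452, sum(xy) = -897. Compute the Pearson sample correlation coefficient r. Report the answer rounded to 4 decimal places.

S_xy = nΣxy − ΣxΣy = 10·(-897) − 71·(-104) = -8970 − (-7384) = -1586
S_xx = nΣx² − (Σx)² = 10·581 − 71² = 5810 − 5041 = 769
S_yy = nΣy² − (Σy)² = 10·1452 − (-104)² = 14520 − 10816 = 3704
r = S_xy / √(S_xx·S_yy) = -1586 / √(769·3704) = -1586 / √2848376 = -1586 / 1687.7132 = -0.9397

-0.9397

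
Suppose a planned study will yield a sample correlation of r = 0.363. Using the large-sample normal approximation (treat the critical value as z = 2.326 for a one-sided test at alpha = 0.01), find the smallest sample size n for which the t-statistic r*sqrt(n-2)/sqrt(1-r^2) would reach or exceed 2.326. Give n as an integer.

Need r·√(n−2)/√(1−r²) ≥ 2.326
√(n−2) ≥ 2.326·√(1−0.131769) / 0.363 = 2.326·0.931789 / 0.363 = 5.9706
n−2 ≥ 35.6481  ⇒  n ≥ 37.6481
Smallest integer n = 38

38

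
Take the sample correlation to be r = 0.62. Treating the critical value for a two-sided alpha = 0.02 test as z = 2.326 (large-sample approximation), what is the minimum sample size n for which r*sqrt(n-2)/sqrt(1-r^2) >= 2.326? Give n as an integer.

11

r√(n−2)/√(1−r²) ≥ 2.326  ⇔  n−2 ≥ (2.326)²·(1−r²)/r²
(1−r²)/r² = (1−0.3844)/0.3844 = 1.6015
n ≥ 2 + 5.410276·1.6015 = 2 + 8.6646 = 10.6646
⌈10.6646⌉ = 11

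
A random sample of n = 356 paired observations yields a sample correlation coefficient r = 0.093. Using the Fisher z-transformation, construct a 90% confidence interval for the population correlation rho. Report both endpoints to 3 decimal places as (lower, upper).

(0.006, 0.179)

z_r = atanh(0.093) = 0.093270;  SE = 1/√(n−3) = 1/√353 = 0.053225
z-limits: 0.093270 ± 1.645·0.053225 = 0.093270 ± 0.087555 = [0.005715, 0.180825]
ρ-limits: (tanh 0.005715, tanh 0.180825) = (0.006, 0.179)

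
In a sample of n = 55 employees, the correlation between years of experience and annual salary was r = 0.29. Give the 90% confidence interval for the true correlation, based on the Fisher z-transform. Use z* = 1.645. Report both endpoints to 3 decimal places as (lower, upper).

(0.070, 0.483)

Fisher z: z_r = atanh(r) = ½·ln((1+0.29)/(1−0.29)) = 0.298566
SE(z) = 1/√(n−3) = 1/√52 = 0.138675
90% ⇒ z* = 1.645; margin = 1.645·0.138675 = 0.228120
CI on z-scale: (0.070446, 0.526686)
Back-transform: tanh(0.070446) = 0.070330, tanh(0.526686) = 0.482844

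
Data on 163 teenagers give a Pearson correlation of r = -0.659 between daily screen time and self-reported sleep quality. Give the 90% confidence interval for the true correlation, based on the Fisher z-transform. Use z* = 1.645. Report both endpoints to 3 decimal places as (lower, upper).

(-0.726, -0.579)

Fisher z: z_r = atanh(r) = ½·ln((1+(-0.659))/(1−(-0.659))) = -0.791044
SE(z) = 1/√(n−3) = 1/√160 = 0.079057
90% ⇒ z* = 1.645; margin = 1.645·0.079057 = 0.130049
CI on z-scale: (-0.921093, -0.660995)
Back-transform: tanh(-0.921093) = -0.726414, tanh(-0.660995) = -0.579025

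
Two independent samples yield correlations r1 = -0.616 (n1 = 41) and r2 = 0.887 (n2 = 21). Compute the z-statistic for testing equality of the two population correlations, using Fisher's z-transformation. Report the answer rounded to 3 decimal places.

-7.431

Fisher z-transforms: z1 = atanh(-0.616) = -0.718533, z2 = atanh(0.887) = 1.407678; difference d = -2.126211
Var(d) = 1/38 + 1/18 = 0.0263158 + 0.0555556 = 0.0818714
z = d/√Var(d) = -2.126211 / √0.0818714 = -2.126211 / 0.286132 = -7.431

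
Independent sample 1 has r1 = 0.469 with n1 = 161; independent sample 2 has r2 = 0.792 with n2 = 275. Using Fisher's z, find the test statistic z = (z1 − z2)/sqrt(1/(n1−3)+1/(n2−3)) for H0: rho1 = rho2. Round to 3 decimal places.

-5.678

z1 = atanh(0.469) = 0.508788,  z2 = atanh(0.792) = 1.076775
SE = √(1/(n1−3) + 1/(n2−3)) = √(1/158 + 1/272) = √(0.0063291 + 0.0036765) = √0.0100056 = 0.100028
z = (z1 − z2)/SE = (0.508788 − 1.076775) / 0.100028 = -0.567987 / 0.100028 = -5.678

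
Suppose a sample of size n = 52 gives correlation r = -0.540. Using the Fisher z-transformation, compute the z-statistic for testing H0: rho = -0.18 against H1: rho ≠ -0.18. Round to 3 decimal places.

-2.955

z_r = atanh(-0.540) = -0.604156,  z_0 = atanh(-0.18) = -0.181983
SE = 1/√(n−3) = 1/√49 = 0.142857
z = (z_r − z_0)/SE = (-0.604156 − (-0.181983)) / 0.142857 = -0.422173 / 0.142857 = -2.955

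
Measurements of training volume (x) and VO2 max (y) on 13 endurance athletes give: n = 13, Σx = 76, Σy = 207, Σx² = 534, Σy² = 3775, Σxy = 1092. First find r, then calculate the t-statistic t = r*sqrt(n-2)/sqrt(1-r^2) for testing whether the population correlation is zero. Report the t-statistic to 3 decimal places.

-2.301

S_xy = nΣxy − ΣxΣy = 13·1092 − 76·207 = 14196 − 15732 = -1536
S_xx = nΣx² − (Σx)² = 13·534 − 76² = 6942 − 5776 = 1166
S_yy = nΣy² − (Σy)² = 13·3775 − 207² = 49075 − 42849 = 6226
r = S_xy / √(S_xx·S_yy) = -1536 / √(1166·6226) = -1536 / √7259516 = -1536 / 2694.3489 = -0.5701
t = r·√(n−2)/√(1−r²) = -0.5701·√11 / √(1−0.325014) = -1.890808 / 0.821575 = -2.301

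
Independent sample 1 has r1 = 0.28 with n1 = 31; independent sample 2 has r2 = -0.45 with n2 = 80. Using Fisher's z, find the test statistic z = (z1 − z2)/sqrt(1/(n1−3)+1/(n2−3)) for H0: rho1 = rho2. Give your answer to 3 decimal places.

Fisher z-transforms: z1 = atanh(0.28) = 0.287682, z2 = atanh(-0.45) = -0.484700; difference d = 0.772382
Var(d) = 1/28 + 1/77 = 0.0357143 + 0.0129870 = 0.0487013
z = d/√Var(d) = 0.772382 / √0.0487013 = 0.772382 / 0.220684 = 3.500

3.500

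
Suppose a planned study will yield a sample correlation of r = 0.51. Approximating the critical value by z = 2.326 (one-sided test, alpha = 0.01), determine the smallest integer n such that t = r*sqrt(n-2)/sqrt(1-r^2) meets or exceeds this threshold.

18

Need r·√(n−2)/√(1−r²) ≥ 2.326
√(n−2) ≥ 2.326·√(1−0.2601) / 0.51 = 2.326·0.860174 / 0.51 = 3.9231
n−2 ≥ 15.3907  ⇒  n ≥ 17.3907
Smallest integer n = 18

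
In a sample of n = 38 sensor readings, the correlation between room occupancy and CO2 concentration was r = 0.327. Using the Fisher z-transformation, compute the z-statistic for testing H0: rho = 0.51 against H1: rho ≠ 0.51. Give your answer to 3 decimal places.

-1.321

z_r = atanh(0.327) = 0.339465,  z_0 = atanh(0.51) = 0.562730
SE = 1/√(n−3) = 1/√35 = 0.169031
z = (z_r − z_0)/SE = (0.339465 − 0.562730) / 0.169031 = -0.223265 / 0.169031 = -1.321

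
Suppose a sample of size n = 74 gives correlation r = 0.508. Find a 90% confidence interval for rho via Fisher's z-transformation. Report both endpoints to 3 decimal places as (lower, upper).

(0.349, 0.638)

z_r = atanh(0.508) = 0.560030;  SE = 1/√(n−3) = 1/√71 = 0.118678
z-limits: 0.560030 ± 1.645·0.118678 = 0.560030 ± 0.195225 = [0.364805, 0.755255]
ρ-limits: (tanh 0.364805, tanh 0.755255) = (0.349, 0.638)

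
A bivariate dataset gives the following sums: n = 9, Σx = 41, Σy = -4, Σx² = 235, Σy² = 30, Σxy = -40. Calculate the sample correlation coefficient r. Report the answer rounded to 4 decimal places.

-0.5903

Numerator: nΣxy − (Σx)(Σy) = 9·(-40) − (41)(-4) = -196
Denominator: √[(nΣx²−(Σx)²)(nΣy²−(Σy)²)]
  nΣx²−(Σx)² = 9·235 − 1681 = 434;  nΣy²−(Σy)² = 9·30 − 16 = 254
  √(434·254) = √110236 = 332.0181
r = -196 / 332.0181 = -0.5903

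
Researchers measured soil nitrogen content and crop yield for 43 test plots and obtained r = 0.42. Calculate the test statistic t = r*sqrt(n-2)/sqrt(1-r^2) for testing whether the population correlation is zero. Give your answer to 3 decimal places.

1 − r² = 1 − 0.1764 = 0.8236;  √(1−r²) = 0.907524
√(n−2) = √41 = 6.403124
t = r·√(n−2)/√(1−r²) = 0.42 · 6.403124 / 0.907524 = 2.963

2.963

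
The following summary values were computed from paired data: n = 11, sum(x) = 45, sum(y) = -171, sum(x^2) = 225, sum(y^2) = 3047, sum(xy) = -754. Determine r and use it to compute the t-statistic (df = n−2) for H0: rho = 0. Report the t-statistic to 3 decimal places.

-1.436

S_xy = nΣxy − ΣxΣy = 11·(-754) − 45·(-171) = -8294 − (-7695) = -599
S_xx = nΣx² − (Σx)² = 11·225 − 45² = 2475 − 2025 = 450
S_yy = nΣy² − (Σy)² = 11·3047 − (-171)² = 33517 − 29241 = 4276
r = S_xy / √(S_xx·S_yy) = -599 / √(450·4276) = -599 / √1924200 = -599 / 1387.1554 = -0.4318
t = r·√(n−2)/√(1−r²) = -0.4318·√9 / √(1−0.186451) = -1.295400 / 0.901970 = -1.436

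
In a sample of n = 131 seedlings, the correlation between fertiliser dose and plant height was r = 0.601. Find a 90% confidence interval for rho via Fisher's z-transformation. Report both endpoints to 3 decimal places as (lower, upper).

(0.500, 0.686)

Fisher z: z_r = atanh(r) = ½·ln((1+0.601)/(1−0.601)) = 0.694711
SE(z) = 1/√(n−3) = 1/√128 = 0.088388
90% ⇒ z* = 1.645; margin = 1.645·0.088388 = 0.145398
CI on z-scale: (0.549313, 0.840109)
Back-transform: tanh(0.549313) = 0.500005, tanh(0.840109) = 0.685867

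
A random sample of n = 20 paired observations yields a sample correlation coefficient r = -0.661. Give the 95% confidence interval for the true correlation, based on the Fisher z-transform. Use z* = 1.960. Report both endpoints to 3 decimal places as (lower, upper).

z_r = atanh(-0.661) = -0.794588;  SE = 1/√(n−3) = 1/√17 = 0.242536
z-limits: -0.794588 ± 1.960·0.242536 = -0.794588 ± 0.475371 = [-1.269959, -0.319217]
ρ-limits: (tanh -1.269959, tanh -0.319217) = (-0.854, -0.309)

(-0.854, -0.309)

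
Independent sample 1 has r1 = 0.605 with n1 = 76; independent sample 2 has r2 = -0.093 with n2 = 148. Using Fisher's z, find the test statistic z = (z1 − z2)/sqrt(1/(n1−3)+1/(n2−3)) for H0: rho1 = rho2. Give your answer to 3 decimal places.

5.535

Fisher z-transforms: z1 = atanh(0.605) = 0.700997, z2 = atanh(-0.093) = -0.093270; difference d = 0.794267
Var(d) = 1/73 + 1/145 = 0.0136986 + 0.0068966 = 0.0205952
z = d/√Var(d) = 0.794267 / √0.0205952 = 0.794267 / 0.143510 = 5.535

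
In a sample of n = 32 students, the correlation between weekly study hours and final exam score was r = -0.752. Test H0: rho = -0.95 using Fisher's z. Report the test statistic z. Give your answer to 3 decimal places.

4.600

Fisher z: atanh(-0.752) = -0.977542, atanh(-0.95) = -1.831781
z = (z_r − z_0)·√(n−3) = (-0.977542 − (-1.831781))·√29 = 0.854239 · 5.385165 = 4.600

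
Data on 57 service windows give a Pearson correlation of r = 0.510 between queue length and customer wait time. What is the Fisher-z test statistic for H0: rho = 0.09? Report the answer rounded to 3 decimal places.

z_r = atanh(0.510) = 0.562730,  z_0 = atanh(0.09) = 0.090244
SE = 1/√(n−3) = 1/√54 = 0.136083
z = (z_r − z_0)/SE = (0.562730 − 0.090244) / 0.136083 = 0.472486 / 0.136083 = 3.472

3.472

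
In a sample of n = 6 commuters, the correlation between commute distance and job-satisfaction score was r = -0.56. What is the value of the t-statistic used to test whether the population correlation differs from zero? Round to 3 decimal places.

1 − r² = 1 − 0.3136 = 0.6864;  √(1−r²) = 0.828493
√(n−2) = √4 = 2.000000
t = r·√(n−2)/√(1−r²) = -0.56 · 2.000000 / 0.828493 = -1.352

-1.352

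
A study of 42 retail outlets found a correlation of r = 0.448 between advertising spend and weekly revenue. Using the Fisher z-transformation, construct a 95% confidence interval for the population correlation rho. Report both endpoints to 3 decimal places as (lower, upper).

(0.167, 0.662)

z_r = atanh(0.448) = 0.482195;  SE = 1/√(n−3) = 1/√39 = 0.160128
z-limits: 0.482195 ± 1.960·0.160128 = 0.482195 ± 0.313851 = [0.168344, 0.796046]
ρ-limits: (tanh 0.168344, tanh 0.796046) = (0.167, 0.662)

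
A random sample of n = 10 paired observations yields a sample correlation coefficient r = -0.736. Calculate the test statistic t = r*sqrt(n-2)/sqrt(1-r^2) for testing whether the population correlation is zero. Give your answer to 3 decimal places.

t = r·√(n−2) / √(1−r²) with r = -0.736, n = 10
  = -0.736·√8 / √(1 − 0.541696)
  = -0.736·2.828427 / 0.676982
  = -2.081722 / 0.676982 = -3.075

-3.075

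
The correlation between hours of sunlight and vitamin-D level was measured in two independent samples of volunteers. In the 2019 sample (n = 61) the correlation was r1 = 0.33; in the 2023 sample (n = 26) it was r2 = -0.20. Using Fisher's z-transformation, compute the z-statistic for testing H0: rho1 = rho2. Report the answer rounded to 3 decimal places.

2.214

z1 = atanh(0.33) = 0.342828,  z2 = atanh(-0.20) = -0.202733
SE = √(1/(n1−3) + 1/(n2−3)) = √(1/58 + 1/23) = √(0.0172414 + 0.0434783) = √0.0607197 = 0.246414
z = (z1 − z2)/SE = (0.342828 − (-0.202733)) / 0.246414 = 0.545561 / 0.246414 = 2.214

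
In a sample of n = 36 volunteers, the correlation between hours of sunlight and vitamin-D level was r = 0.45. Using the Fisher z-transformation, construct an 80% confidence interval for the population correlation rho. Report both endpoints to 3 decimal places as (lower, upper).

(0.256, 0.609)

z_r = atanh(0.45) = 0.484700;  SE = 1/√(n−3) = 1/√33 = 0.174078
z-limits: 0.484700 ± 1.282·0.174078 = 0.484700 ± 0.223168 = [0.261532, 0.707868]
ρ-limits: (tanh 0.261532, tanh 0.707868) = (0.256, 0.609)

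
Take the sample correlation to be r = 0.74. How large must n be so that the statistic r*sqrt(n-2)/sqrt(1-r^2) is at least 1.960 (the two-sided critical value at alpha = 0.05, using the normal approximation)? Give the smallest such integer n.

6

Need r·√(n−2)/√(1−r²) ≥ 1.960
√(n−2) ≥ 1.960·√(1−0.5476) / 0.74 = 1.960·0.672607 / 0.74 = 1.7815
n−2 ≥ 3.1737  ⇒  n ≥ 5.1737
Smallest integer n = 6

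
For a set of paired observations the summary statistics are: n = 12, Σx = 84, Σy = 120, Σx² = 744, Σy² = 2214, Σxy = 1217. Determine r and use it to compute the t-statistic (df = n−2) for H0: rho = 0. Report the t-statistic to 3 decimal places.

Numerator: nΣxy − (Σx)(Σy) = 12·1217 − (84)(120) = 4524
Denominator: √[(nΣx²−(Σx)²)(nΣy²−(Σy)²)]
  nΣx²−(Σx)² = 12·744 − 7056 = 1872;  nΣy²−(Σy)² = 12·2214 − 14400 = 12168
  √(1872·12168) = √22778496 = 4772.6823
r = 4524 / 4772.6823 = 0.9479
t = r·√(n−2)/√(1−r²) = 0.9479·√10 / √(1−0.898514) = 2.997523 / 0.318569 = 9.409

9.409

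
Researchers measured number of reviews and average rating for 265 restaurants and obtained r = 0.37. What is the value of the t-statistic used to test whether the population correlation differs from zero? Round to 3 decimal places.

t = r·√(n−2) / √(1−r²) with r = 0.37, n = 265
  = 0.37·√263 / √(1 − 0.1369)
  = 0.37·16.217275 / 0.929032
  = 6.000392 / 0.929032 = 6.459

6.459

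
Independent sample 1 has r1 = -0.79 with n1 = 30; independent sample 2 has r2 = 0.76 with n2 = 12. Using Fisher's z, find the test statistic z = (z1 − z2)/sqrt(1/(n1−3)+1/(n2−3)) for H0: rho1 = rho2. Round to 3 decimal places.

z1 = atanh(-0.79) = -1.071432,  z2 = atanh(0.76) = 0.996215
SE = √(1/(n1−3) + 1/(n2−3)) = √(1/27 + 1/9) = √(0.0370370 + 0.1111111) = √0.1481481 = 0.384900
z = (z1 − z2)/SE = (-1.071432 − 0.996215) / 0.384900 = -2.067647 / 0.384900 = -5.372

-5.372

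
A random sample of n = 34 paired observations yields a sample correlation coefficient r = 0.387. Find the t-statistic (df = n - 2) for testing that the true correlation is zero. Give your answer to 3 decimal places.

1 − r² = 1 − 0.149769 = 0.850231;  √(1−r²) = 0.922080
√(n−2) = √32 = 5.656854
t = r·√(n−2)/√(1−r²) = 0.387 · 5.656854 / 0.922080 = 2.374

2.374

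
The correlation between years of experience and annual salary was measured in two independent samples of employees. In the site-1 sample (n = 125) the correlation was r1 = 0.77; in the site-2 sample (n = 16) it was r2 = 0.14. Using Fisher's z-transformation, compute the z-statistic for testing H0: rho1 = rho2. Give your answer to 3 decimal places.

Fisher z-transforms: z1 = atanh(0.77) = 1.020328, z2 = atanh(0.14) = 0.140926; difference d = 0.879402
Var(d) = 1/122 + 1/13 = 0.0081967 + 0.0769231 = 0.0851198
z = d/√Var(d) = 0.879402 / √0.0851198 = 0.879402 / 0.291753 = 3.014

3.014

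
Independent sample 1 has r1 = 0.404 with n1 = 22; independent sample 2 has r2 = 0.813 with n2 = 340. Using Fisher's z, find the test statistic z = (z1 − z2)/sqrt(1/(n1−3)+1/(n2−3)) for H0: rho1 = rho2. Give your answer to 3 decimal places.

-3.000

z1 = atanh(0.404) = 0.428420,  z2 = atanh(0.813) = 1.135815
SE = √(1/(n1−3) + 1/(n2−3)) = √(1/19 + 1/337) = √(0.0526316 + 0.0029674) = √0.0555990 = 0.235794
z = (z1 − z2)/SE = (0.428420 − 1.135815) / 0.235794 = -0.707395 / 0.235794 = -3.000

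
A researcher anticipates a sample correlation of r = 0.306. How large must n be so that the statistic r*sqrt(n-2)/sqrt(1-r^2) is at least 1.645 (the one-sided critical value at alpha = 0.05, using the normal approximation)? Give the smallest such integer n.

r√(n−2)/√(1−r²) ≥ 1.645  ⇔  n−2 ≥ (1.645)²·(1−r²)/r²
(1−r²)/r² = (1−0.093636)/0.093636 = 9.6797
n ≥ 2 + 2.706025·9.6797 = 2 + 26.1935 = 28.1935
⌈28.1935⌉ = 29

29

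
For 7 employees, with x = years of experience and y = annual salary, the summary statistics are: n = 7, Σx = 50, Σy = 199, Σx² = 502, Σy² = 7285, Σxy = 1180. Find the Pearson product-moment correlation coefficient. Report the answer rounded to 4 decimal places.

Numerator: nΣxy − (Σx)(Σy) = 7·1180 − (50)(199) = -1690
Denominator: √[(nΣx²−(Σx)²)(nΣy²−(Σy)²)]
  nΣx²−(Σx)² = 7·502 − 2500 = 1014;  nΣy²−(Σy)² = 7·7285 − 39601 = 11394
  √(1014·11394) = √11553516 = 3399.0463
r = -1690 / 3399.0463 = -0.4972

-0.4972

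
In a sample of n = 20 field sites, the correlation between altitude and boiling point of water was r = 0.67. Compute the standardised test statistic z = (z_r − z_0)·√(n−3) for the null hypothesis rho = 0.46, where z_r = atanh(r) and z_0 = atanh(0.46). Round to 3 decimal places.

1.292

z_r = atanh(0.67) = 0.810743,  z_0 = atanh(0.46) = 0.497311
SE = 1/√(n−3) = 1/√17 = 0.242536
z = (z_r − z_0)/SE = (0.810743 − 0.497311) / 0.242536 = 0.313432 / 0.242536 = 1.292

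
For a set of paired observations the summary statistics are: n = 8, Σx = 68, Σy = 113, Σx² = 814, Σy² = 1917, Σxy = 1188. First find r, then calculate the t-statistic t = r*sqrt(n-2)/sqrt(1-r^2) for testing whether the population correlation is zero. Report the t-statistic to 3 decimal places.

3.599

Numerator: nΣxy − (Σx)(Σy) = 8·1188 − (68)(113) = 1820
Denominator: √[(nΣx²−(Σx)²)(nΣy²−(Σy)²)]
  nΣx²−(Σx)² = 8·814 − 4624 = 1888;  nΣy²−(Σy)² = 8·1917 − 12769 = 2567
  √(1888·2567) = √4846496 = 2201.4759
r = 1820 / 2201.4759 = 0.8267
t = r·√(n−2)/√(1−r²) = 0.8267·√6 / √(1−0.683433) = 2.024993 / 0.562643 = 3.599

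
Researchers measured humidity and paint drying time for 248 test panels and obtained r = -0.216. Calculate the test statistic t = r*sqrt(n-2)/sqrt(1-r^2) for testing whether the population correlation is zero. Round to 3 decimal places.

1 − r² = 1 − 0.046656 = 0.953344;  √(1−r²) = 0.976393
√(n−2) = √246 = 15.684387
t = r·√(n−2)/√(1−r²) = -0.216 · 15.684387 / 0.976393 = -3.470

-3.470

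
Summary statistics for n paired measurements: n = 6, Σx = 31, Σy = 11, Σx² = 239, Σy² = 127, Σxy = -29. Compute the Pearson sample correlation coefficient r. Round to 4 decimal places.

Numerator: nΣxy − (Σx)(Σy) = 6·(-29) − (31)(11) = -515
Denominator: √[(nΣx²−(Σx)²)(nΣy²−(Σy)²)]
  nΣx²−(Σx)² = 6·239 − 961 = 473;  nΣy²−(Σy)² = 6·127 − 121 = 641
  √(473·641) = √303193 = 550.6296
r = -515 / 550.6296 = -0.9353

-0.9353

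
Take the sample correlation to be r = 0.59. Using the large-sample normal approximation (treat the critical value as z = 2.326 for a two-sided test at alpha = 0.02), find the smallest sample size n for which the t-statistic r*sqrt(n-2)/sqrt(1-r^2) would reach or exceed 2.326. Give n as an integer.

r√(n−2)/√(1−r²) ≥ 2.326  ⇔  n−2 ≥ (2.326)²·(1−r²)/r²
(1−r²)/r² = (1−0.3481)/0.3481 = 1.8727
n ≥ 2 + 5.410276·1.8727 = 2 + 10.1318 = 12.1318
⌈12.1318⌉ = 13

13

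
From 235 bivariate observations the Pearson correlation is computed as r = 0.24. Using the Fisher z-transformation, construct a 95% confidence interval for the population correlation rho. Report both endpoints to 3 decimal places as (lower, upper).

(0.116, 0.357)

Fisher z: z_r = atanh(r) = ½·ln((1+0.24)/(1−0.24)) = 0.244774
SE(z) = 1/√(n−3) = 1/√232 = 0.065653
95% ⇒ z* = 1.960; margin = 1.960·0.065653 = 0.128680
CI on z-scale: (0.116094, 0.373454)
Back-transform: tanh(0.116094) = 0.115575, tanh(0.373454) = 0.357009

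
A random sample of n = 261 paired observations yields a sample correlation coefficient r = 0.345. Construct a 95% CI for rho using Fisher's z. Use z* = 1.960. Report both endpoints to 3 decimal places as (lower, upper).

(0.233, 0.448)

z_r = atanh(0.345) = 0.359757;  SE = 1/√(n−3) = 1/√258 = 0.062257
z-limits: 0.359757 ± 1.960·0.062257 = 0.359757 ± 0.122024 = [0.237733, 0.481781]
ρ-limits: (tanh 0.237733, tanh 0.481781) = (0.233, 0.448)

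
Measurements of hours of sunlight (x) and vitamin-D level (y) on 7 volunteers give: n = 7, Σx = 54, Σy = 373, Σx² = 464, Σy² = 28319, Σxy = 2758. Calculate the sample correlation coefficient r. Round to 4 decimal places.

-0.1887

Numerator: nΣxy − (Σx)(Σy) = 7·2758 − (54)(373) = -836
Denominator: √[(nΣx²−(Σx)²)(nΣy²−(Σy)²)]
  nΣx²−(Σx)² = 7·464 − 2916 = 332;  nΣy²−(Σy)² = 7·28319 − 139129 = 59104
  √(332·59104) = √19622528 = 4429.7323
r = -836 / 4429.7323 = -0.1887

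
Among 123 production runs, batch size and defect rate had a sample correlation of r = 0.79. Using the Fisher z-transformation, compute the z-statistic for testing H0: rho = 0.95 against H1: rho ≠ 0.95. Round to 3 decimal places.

z_r = atanh(0.79) = 1.071432,  z_0 = atanh(0.95) = 1.831781
SE = 1/√(n−3) = 1/√120 = 0.091287
z = (z_r − z_0)/SE = (1.071432 − 1.831781) / 0.091287 = -0.760349 / 0.091287 = -8.329

-8.329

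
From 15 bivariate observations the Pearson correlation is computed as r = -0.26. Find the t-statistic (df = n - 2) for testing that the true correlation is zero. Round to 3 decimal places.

-0.971

1 − r² = 1 − 0.0676 = 0.9324;  √(1−r²) = 0.965609
√(n−2) = √13 = 3.605551
t = r·√(n−2)/√(1−r²) = -0.26 · 3.605551 / 0.965609 = -0.971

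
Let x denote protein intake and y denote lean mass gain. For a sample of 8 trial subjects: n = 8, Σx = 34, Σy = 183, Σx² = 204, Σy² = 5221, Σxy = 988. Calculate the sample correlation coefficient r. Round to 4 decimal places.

0.8473

S_xy = nΣxy − ΣxΣy = 8·988 − 34·183 = 7904 − 6222 = 1682
S_xx = nΣx² − (Σx)² = 8·204 − 34² = 1632 − 1156 = 476
S_yy = nΣy² − (Σy)² = 8·5221 − 183² = 41768 − 33489 = 8279
r = S_xy / √(S_xx·S_yy) = 1682 / √(476·8279) = 1682 / √3940804 = 1682 / 1985.1458 = 0.8473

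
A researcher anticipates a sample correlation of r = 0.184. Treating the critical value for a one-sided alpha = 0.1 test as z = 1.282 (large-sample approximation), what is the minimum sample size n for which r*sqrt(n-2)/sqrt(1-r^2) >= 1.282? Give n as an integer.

49

r√(n−2)/√(1−r²) ≥ 1.282  ⇔  n−2 ≥ (1.282)²·(1−r²)/r²
(1−r²)/r² = (1−0.033856)/0.033856 = 28.5369
n ≥ 2 + 1.643524·28.5369 = 2 + 46.9011 = 48.9011
⌈48.9011⌉ = 49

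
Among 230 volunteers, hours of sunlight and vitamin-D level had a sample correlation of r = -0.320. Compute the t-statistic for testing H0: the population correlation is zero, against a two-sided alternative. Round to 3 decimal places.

t = r·√(n−2) / √(1−r²) with r = -0.320, n = 230
  = -0.320·√228 / √(1 − 0.102400)
  = -0.320·15.099669 / 0.947418
  = -4.831894 / 0.947418 = -5.100

-5.100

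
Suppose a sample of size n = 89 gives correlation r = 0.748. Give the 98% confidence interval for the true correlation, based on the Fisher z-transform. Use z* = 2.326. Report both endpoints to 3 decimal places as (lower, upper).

Fisher z: z_r = atanh(r) = ½·ln((1+0.748)/(1−0.748)) = 0.968399
SE(z) = 1/√(n−3) = 1/√86 = 0.107833
98% ⇒ z* = 2.326; margin = 2.326·0.107833 = 0.250820
CI on z-scale: (0.717579, 1.219219)
Back-transform: tanh(0.717579) = 0.615407, tanh(1.219219) = 0.839424

(0.615, 0.839)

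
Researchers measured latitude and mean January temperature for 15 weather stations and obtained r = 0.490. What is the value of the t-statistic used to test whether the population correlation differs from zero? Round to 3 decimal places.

2.027

t = r·√(n−2) / √(1−r²) with r = 0.490, n = 15
  = 0.490·√13 / √(1 − 0.240100)
  = 0.490·3.605551 / 0.871722
  = 1.766720 / 0.871722 = 2.027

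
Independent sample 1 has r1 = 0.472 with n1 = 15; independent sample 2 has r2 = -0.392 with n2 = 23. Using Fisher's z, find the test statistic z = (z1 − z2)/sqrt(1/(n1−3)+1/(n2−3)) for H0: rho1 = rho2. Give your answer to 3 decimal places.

z1 = atanh(0.472) = 0.512641,  z2 = atanh(-0.392) = -0.414161
SE = √(1/(n1−3) + 1/(n2−3)) = √(1/12 + 1/20) = √(0.0833333 + 0.0500000) = √0.1333333 = 0.365148
z = (z1 − z2)/SE = (0.512641 − (-0.414161)) / 0.365148 = 0.926802 / 0.365148 = 2.538

2.538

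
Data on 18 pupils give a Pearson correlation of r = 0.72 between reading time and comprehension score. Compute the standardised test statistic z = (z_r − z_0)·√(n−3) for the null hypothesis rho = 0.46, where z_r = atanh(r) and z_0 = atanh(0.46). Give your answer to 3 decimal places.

Fisher z: atanh(0.72) = 0.907645, atanh(0.46) = 0.497311
z = (z_r − z_0)·√(n−3) = (0.907645 − 0.497311)·√15 = 0.410334 · 3.872983 = 1.589

1.589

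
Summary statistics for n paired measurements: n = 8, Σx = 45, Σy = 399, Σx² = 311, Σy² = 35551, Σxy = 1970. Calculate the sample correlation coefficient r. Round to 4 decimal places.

Numerator: nΣxy − (Σx)(Σy) = 8·1970 − (45)(399) = -2195
Denominator: √[(nΣx²−(Σx)²)(nΣy²−(Σy)²)]
  nΣx²−(Σx)² = 8·311 − 2025 = 463;  nΣy²−(Σy)² = 8·35551 − 159201 = 125207
  √(463·125207) = √57970841 = 7613.8585
r = -2195 / 7613.8585 = -0.2883

-0.2883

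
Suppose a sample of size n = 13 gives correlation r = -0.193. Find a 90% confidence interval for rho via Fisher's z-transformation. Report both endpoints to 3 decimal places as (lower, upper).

(-0.614, 0.314)

z_r = atanh(-0.193) = -0.195451;  SE = 1/√(n−3) = 1/√10 = 0.316228
z-limits: -0.195451 ± 1.645·0.316228 = -0.195451 ± 0.520195 = [-0.715646, 0.324744]
ρ-limits: (tanh -0.715646, tanh 0.324744) = (-0.614, 0.314)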